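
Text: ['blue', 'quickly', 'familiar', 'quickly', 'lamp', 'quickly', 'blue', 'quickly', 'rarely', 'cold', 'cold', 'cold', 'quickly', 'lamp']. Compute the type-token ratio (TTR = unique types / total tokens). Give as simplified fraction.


Tokens: 14
Unique types: ('blue', 'cold', 'familiar', 'lamp', 'quickly', 'rarely') = 6
TTR = 6/14
Simplify: divide both by 2 -> 3/7
TTR = 3/7

3/7


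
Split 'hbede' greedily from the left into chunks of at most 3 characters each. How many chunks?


'hbede' has 5 characters.
Chunking with max size 3:
  Chunk 1: 'hbe' (positions 0-2)
  Chunk 2: 'de' (positions 3-4)
Total chunks: ceil(5 / 3) = 2

2


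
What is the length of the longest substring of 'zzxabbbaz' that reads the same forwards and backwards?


Scanning 'zzxabbbaz' for palindromic substrings.
Substring at positions 3-7: 'abbba'.
Check: reverse('abbba') = 'abbba' -> palindrome confirmed.
Neighbouring characters ('x' / 'z') break symmetry, so it cannot extend further.
No longer palindromic substring exists; longest length = 5

5


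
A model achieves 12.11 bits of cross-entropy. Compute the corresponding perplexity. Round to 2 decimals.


Perplexity formula: PP = 2^H
H = 12.11
PP = 2^12.11
Decompose: 2^12.11 = 2^12 * 2^0.11
2^12 = 4096, 2^0.11 ~ 1.0792282
PP ~ 4096 * 1.0792282 = 4420.5187072
Rounded to 2 decimals: 4420.52

4420.52


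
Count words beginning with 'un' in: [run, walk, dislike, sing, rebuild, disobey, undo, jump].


Checking each word for prefix 'un':
  'run' -> no (count: 0)
  'walk' -> no (count: 0)
  'dislike' -> no (count: 0)
  'sing' -> no (count: 0)
  'rebuild' -> no (count: 0)
  'disobey' -> no (count: 0)
  'undo' -> YES, starts with 'un' (count: 1)
  'jump' -> no (count: 1)
Total with prefix 'un': 1

1


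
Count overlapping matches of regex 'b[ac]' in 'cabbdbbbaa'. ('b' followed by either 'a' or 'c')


Pattern: b[ac] means 'b' followed by either 'a' or 'c'.
Scanning 'cabbdbbbaa' position-by-position:
  Pos 0: window 'ca' -> no
  Pos 1: window 'ab' -> no
  Pos 2: window 'bb' -> no
  Pos 3: window 'bd' -> no
  Pos 4: window 'db' -> no
  Pos 5: window 'bb' -> no
  Pos 6: window 'bb' -> no
  Pos 7: window 'ba' -> MATCH
  Pos 8: window 'aa' -> no
  Pos 9: window 'a' -> no
Total matches: 1

1


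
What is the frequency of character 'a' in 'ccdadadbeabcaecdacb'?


Scanning 'ccdadadbeabcaecdacb' for 'a':
  Position 3: 'a' -> MATCH (count: 1)
  Position 5: 'a' -> MATCH (count: 2)
  Position 9: 'a' -> MATCH (count: 3)
  Position 12: 'a' -> MATCH (count: 4)
  Position 16: 'a' -> MATCH (count: 5)
Total occurrences of 'a': 5

5


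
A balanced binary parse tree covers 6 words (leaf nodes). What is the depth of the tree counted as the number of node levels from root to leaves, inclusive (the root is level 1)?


In a balanced binary tree with n leaves the deepest leaf is ceil(log2(n)) edges below the root,
so counting node levels inclusive of root and leaves gives ceil(log2(n)) + 1 levels.
log2(6) = 2.5850
ceil(2.5850) = 3
levels = 3 + 1 = 4

4


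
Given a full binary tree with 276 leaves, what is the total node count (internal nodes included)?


Leaf nodes (terminals): 276
Internal nodes = n - 1 = 276 - 1 = 275
Total = leaves + internal = 276 + 275 = 551

551


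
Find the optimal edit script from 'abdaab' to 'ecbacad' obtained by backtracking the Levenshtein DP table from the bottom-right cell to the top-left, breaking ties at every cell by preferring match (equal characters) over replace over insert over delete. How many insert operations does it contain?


Edit distance = 5. Backtracking from cell (6, 7) with preference match > replace > insert > delete,
then listing the resulting alignment 'abdaab' -> 'ecbacad' left to right:
  Step 1: insert 'e' [insertion #1]
  Step 2: replace a->c
  Step 3: keep 'b'
  Step 4: replace d->a
  Step 5: replace a->c
  Step 6: keep 'a'
  Step 7: replace b->d
Total insertions: 1

1


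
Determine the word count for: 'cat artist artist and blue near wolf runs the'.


Counting words by splitting on spaces:
  Word 1: 'cat'
  Word 2: 'artist'
  Word 3: 'artist'
  Word 4: 'and'
  Word 5: 'blue'
  Word 6: 'near'
  Word 7: 'wolf'
  Word 8: 'runs'
  Word 9: 'the'
Total words: 9

9


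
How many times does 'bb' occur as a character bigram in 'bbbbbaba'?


Scanning 'bbbbbaba' for bigram 'bb':
  Position 0: 'bb' -> MATCH
  Position 1: 'bb' -> MATCH
  Position 2: 'bb' -> MATCH
  Position 3: 'bb' -> MATCH
  Position 4: 'ba' -> no
  Position 5: 'ab' -> no
  Position 6: 'ba' -> no
Total matches: 4

4


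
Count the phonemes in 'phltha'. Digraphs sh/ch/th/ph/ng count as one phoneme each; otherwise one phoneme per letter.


Parsing 'phltha' greedily, digraphs first:
  'ph' -> digraph (1 consonant phoneme) (phonemes so far: 1)
  'l' -> consonant phoneme (phonemes so far: 2)
  'th' -> digraph (1 consonant phoneme) (phonemes so far: 3)
  'a' -> vowel phoneme (phonemes so far: 4)
Total phonemes: 4

4


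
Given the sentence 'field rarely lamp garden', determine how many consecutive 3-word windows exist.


Word trigrams from [4] words:
  Trigram 1: (field rarely lamp)
  Trigram 2: (rarely lamp garden)
Total word trigrams: 4 - 2 = 2

2


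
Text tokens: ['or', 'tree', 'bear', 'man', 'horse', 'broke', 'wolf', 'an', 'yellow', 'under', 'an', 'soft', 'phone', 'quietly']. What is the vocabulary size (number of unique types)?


Listing all tokens and tracking unique types:
  Token 1: 'or' -> NEW (unique so far: 1)
  Token 2: 'tree' -> NEW (unique so far: 2)
  Token 3: 'bear' -> NEW (unique so far: 3)
  Token 4: 'man' -> NEW (unique so far: 4)
  Token 5: 'horse' -> NEW (unique so far: 5)
  Token 6: 'broke' -> NEW (unique so far: 6)
  Token 7: 'wolf' -> NEW (unique so far: 7)
  Token 8: 'an' -> NEW (unique so far: 8)
  Token 9: 'yellow' -> NEW (unique so far: 9)
  Token 10: 'under' -> NEW (unique so far: 10)
  Token 11: 'an' -> duplicate (unique so far: 10)
  Token 12: 'soft' -> NEW (unique so far: 11)
  Token 13: 'phone' -> NEW (unique so far: 12)
  Token 14: 'quietly' -> NEW (unique so far: 13)
Unique types: ('an', 'bear', 'broke', 'horse', 'man', 'or', 'phone', 'quietly', 'soft', 'tree', 'under', 'wolf', 'yellow')
Vocabulary size: 13

13


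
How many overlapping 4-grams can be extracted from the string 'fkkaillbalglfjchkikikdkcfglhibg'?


String 'fkkaillbalglfjchkikikdkcfglhibg' has length L = 31.
Number of overlapping n-grams = L - n + 1
Substituting: 31 - 4 + 1 = 28

28


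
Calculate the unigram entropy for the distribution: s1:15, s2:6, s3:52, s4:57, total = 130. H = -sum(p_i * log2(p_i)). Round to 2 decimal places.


Computing entropy H = -sum(p_i * log2(p_i)):
  s1: p = 15/130 = 0.1154, -p*log2(p) = 0.3595
  s2: p = 6/130 = 0.0462, -p*log2(p) = 0.2048
  s3: p = 52/130 = 0.4000, -p*log2(p) = 0.5288
  s4: p = 57/130 = 0.4385, -p*log2(p) = 0.5215
H = sum of terms = 1.6146
Rounded to 2 decimals: 1.61

1.61


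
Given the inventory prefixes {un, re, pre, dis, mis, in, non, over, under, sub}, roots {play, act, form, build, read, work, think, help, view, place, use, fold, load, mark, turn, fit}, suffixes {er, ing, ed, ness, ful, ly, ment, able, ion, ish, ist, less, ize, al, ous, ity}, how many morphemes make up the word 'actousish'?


Segmenting 'actousish' against the inventory:
  'act' -> root (morpheme 1)
  'ous' -> suffix (morpheme 2)
  'ish' -> suffix (morpheme 3)
Total morphemes: 3

3


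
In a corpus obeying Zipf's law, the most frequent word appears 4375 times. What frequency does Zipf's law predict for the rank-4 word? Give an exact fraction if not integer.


Zipf's law: freq(rank) = f1 / rank
f1 = 4375, rank = 4
freq = 4375 / 4
GCD(4375, 4) = 1
Simplified: 4375/4

4375/4


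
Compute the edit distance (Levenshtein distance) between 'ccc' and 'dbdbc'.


Building DP table for s1='ccc' (len 3) and s2='dbdbc' (len 5):
       d  b  d  b  c
    0  1  2  3  4  5
  c 1  1  2  3  4  4
  c 2  2  2  3  4  4
  c 3  3  3  3  4  4
Edit distance = dp[3][5] = 4

4


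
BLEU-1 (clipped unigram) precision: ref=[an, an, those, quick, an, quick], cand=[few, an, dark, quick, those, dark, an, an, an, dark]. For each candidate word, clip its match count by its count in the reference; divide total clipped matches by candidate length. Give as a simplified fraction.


Reference word counts: {'an': 3, 'quick': 2, 'those': 1}
Checking each candidate word (with clipping):
  'few' -> not in reference -> no match (matches: 0)
  'an' -> in reference (ref count 3, used 1/3) -> match (matches: 1)
  'dark' -> not in reference -> no match (matches: 1)
  'quick' -> in reference (ref count 2, used 1/2) -> match (matches: 2)
  'those' -> in reference (ref count 1, used 1/1) -> match (matches: 3)
  'dark' -> not in reference -> no match (matches: 3)
  'an' -> in reference (ref count 3, used 2/3) -> match (matches: 4)
  'an' -> in reference (ref count 3, used 3/3) -> match (matches: 5)
  'an' -> ref count 3 already used up (3/3) -> clipped, no match (matches: 5)
  'dark' -> not in reference -> no match (matches: 5)
Clipped matches: 5, Candidate length: 10
Precision = 5/10 = 1/2

1/2


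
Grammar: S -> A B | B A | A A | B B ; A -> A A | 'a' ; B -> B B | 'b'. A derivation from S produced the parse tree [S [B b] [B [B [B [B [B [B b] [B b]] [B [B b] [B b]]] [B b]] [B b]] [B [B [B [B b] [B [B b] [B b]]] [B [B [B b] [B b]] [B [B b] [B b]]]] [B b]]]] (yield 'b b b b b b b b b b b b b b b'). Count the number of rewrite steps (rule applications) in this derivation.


Every bracketed nonterminal node [X ...] in the tree is produced by exactly one rule application.
Reading the tree off as a leftmost derivation:
  Step 1: S  =>  B B   (applied S -> B B)
  Step 2: B B  =>  b B   (applied B -> b)
  Step 3: b B  =>  b B B   (applied B -> B B)
  Step 4: b B B  =>  b B B B   (applied B -> B B)
  Step 5: b B B B  =>  b B B B B   (applied B -> B B)
  Step 6: b B B B B  =>  b B B B B B   (applied B -> B B)
  Step 7: b B B B B B  =>  b B B B B B B   (applied B -> B B)
  Step 8: b B B B B B B  =>  b b B B B B B   (applied B -> b)
  Step 9: b b B B B B B  =>  b b b B B B B   (applied B -> b)
  Step 10: b b b B B B B  =>  b b b B B B B B   (applied B -> B B)
  Step 11: b b b B B B B B  =>  b b b b B B B B   (applied B -> b)
  Step 12: b b b b B B B B  =>  b b b b b B B B   (applied B -> b)
  Step 13: b b b b b B B B  =>  b b b b b b B B   (applied B -> b)
  Step 14: b b b b b b B B  =>  b b b b b b b B   (applied B -> b)
  Step 15: b b b b b b b B  =>  b b b b b b b B B   (applied B -> B B)
  Step 16: b b b b b b b B B  =>  b b b b b b b B B B   (applied B -> B B)
  Step 17: b b b b b b b B B B  =>  b b b b b b b B B B B   (applied B -> B B)
  Step 18: b b b b b b b B B B B  =>  b b b b b b b b B B B   (applied B -> b)
  Step 19: b b b b b b b b B B B  =>  b b b b b b b b B B B B   (applied B -> B B)
  Step 20: b b b b b b b b B B B B  =>  b b b b b b b b b B B B   (applied B -> b)
  Step 21: b b b b b b b b b B B B  =>  b b b b b b b b b b B B   (applied B -> b)
  Step 22: b b b b b b b b b b B B  =>  b b b b b b b b b b B B B   (applied B -> B B)
  Step 23: b b b b b b b b b b B B B  =>  b b b b b b b b b b B B B B   (applied B -> B B)
  Step 24: b b b b b b b b b b B B B B  =>  b b b b b b b b b b b B B B   (applied B -> b)
  Step 25: b b b b b b b b b b b B B B  =>  b b b b b b b b b b b b B B   (applied B -> b)
  Step 26: b b b b b b b b b b b b B B  =>  b b b b b b b b b b b b B B B   (applied B -> B B)
  Step 27: b b b b b b b b b b b b B B B  =>  b b b b b b b b b b b b b B B   (applied B -> b)
  Step 28: b b b b b b b b b b b b b B B  =>  b b b b b b b b b b b b b b B   (applied B -> b)
  Step 29: b b b b b b b b b b b b b b B  =>  b b b b b b b b b b b b b b b   (applied B -> b)
Final yield: b b b b b b b b b b b b b b b
Total rewrite steps: 29

29


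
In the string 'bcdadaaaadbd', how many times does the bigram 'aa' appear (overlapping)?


Scanning 'bcdadaaaadbd' for bigram 'aa':
  Position 0: 'bc' -> no
  Position 1: 'cd' -> no
  Position 2: 'da' -> no
  Position 3: 'ad' -> no
  Position 4: 'da' -> no
  Position 5: 'aa' -> MATCH
  Position 6: 'aa' -> MATCH
  Position 7: 'aa' -> MATCH
  Position 8: 'ad' -> no
  Position 9: 'db' -> no
  Position 10: 'bd' -> no
Total matches: 3

3


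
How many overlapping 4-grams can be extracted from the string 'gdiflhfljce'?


String 'gdiflhfljce' has length L = 11.
Number of overlapping n-grams = L - n + 1
Substituting: 11 - 4 + 1 = 8

8


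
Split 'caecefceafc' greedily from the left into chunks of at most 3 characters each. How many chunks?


'caecefceafc' has 11 characters.
Chunking with max size 3:
  Chunk 1: 'cae' (positions 0-2)
  Chunk 2: 'cef' (positions 3-5)
  Chunk 3: 'cea' (positions 6-8)
  Chunk 4: 'fc' (positions 9-10)
Total chunks: ceil(11 / 3) = 4

4


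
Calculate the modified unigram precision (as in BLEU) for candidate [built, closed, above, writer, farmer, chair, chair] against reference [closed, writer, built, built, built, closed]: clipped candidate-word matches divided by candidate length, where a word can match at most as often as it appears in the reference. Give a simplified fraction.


Reference word counts: {'built': 3, 'closed': 2, 'writer': 1}
Checking each candidate word (with clipping):
  'built' -> in reference (ref count 3, used 1/3) -> match (matches: 1)
  'closed' -> in reference (ref count 2, used 1/2) -> match (matches: 2)
  'above' -> not in reference -> no match (matches: 2)
  'writer' -> in reference (ref count 1, used 1/1) -> match (matches: 3)
  'farmer' -> not in reference -> no match (matches: 3)
  'chair' -> not in reference -> no match (matches: 3)
  'chair' -> not in reference -> no match (matches: 3)
Clipped matches: 3, Candidate length: 7
Precision = 3/7

3/7


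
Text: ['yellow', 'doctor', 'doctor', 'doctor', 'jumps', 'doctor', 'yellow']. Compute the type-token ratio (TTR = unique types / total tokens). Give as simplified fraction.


Tokens: 7
Unique types: ('doctor', 'jumps', 'yellow') = 3
TTR = 3/7
Already in lowest terms.

3/7


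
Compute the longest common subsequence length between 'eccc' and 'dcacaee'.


DP table for LCS of 'eccc' and 'dcacaee':
       d  c  a  c  a  e  e
    0  0  0  0  0  0  0  0
  e 0  0  0  0  0  0  1  1
  c 0  0  1  1  1  1  1  1
  c 0  0  1  1  2  2  2  2
  c 0  0  1  1  2  2  2  2
LCS: 'cc'
LCS length = 2

2


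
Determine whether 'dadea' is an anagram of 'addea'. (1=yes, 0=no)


Sort characters of 'dadea': 'aadde'
Sort characters of 'addea': 'aadde'
Sorted forms match -> they ARE anagrams
Result: 1

1


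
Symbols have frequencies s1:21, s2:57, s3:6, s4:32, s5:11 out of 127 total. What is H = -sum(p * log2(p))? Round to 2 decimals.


Computing entropy H = -sum(p_i * log2(p_i)):
  s1: p = 21/127 = 0.1654, -p*log2(p) = 0.4293
  s2: p = 57/127 = 0.4488, -p*log2(p) = 0.5187
  s3: p = 6/127 = 0.0472, -p*log2(p) = 0.2080
  s4: p = 32/127 = 0.2520, -p*log2(p) = 0.5011
  s5: p = 11/127 = 0.0866, -p*log2(p) = 0.3057
H = sum of terms = 1.9628
Rounded to 2 decimals: 1.96

1.96


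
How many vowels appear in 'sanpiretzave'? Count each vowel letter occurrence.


Scanning each character of 'sanpiretzave':
  Position 1: 's' -> consonant (running count: 0)
  Position 2: 'a' -> vowel (running count: 1)
  Position 3: 'n' -> consonant (running count: 1)
  Position 4: 'p' -> consonant (running count: 1)
  Position 5: 'i' -> vowel (running count: 2)
  Position 6: 'r' -> consonant (running count: 2)
  Position 7: 'e' -> vowel (running count: 3)
  Position 8: 't' -> consonant (running count: 3)
  Position 9: 'z' -> consonant (running count: 3)
  Position 10: 'a' -> vowel (running count: 4)
  Position 11: 'v' -> consonant (running count: 4)
  Position 12: 'e' -> vowel (running count: 5)
Total vowels: 5

5


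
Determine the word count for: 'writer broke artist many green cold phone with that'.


Counting words by splitting on spaces:
  Word 1: 'writer'
  Word 2: 'broke'
  Word 3: 'artist'
  Word 4: 'many'
  Word 5: 'green'
  Word 6: 'cold'
  Word 7: 'phone'
  Word 8: 'with'
  Word 9: 'that'
Total words: 9

9


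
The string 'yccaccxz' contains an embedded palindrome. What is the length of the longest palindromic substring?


Scanning 'yccaccxz' for palindromic substrings.
Substring at positions 1-5: 'ccacc'.
Check: reverse('ccacc') = 'ccacc' -> palindrome confirmed.
Neighbouring characters ('y' / 'x') break symmetry, so it cannot extend further.
No longer palindromic substring exists; longest length = 5

5


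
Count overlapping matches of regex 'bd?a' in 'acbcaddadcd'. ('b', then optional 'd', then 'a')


Pattern: bd?a means 'b', then optional 'd', then 'a'.
Scanning 'acbcaddadcd' position-by-position:
  Pos 0: window 'acb' -> no
  Pos 1: window 'cbc' -> no
  Pos 2: window 'bca' -> no
  Pos 3: window 'cad' -> no
  Pos 4: window 'add' -> no
  Pos 5: window 'dda' -> no
  Pos 6: window 'dad' -> no
  Pos 7: window 'adc' -> no
  Pos 8: window 'dcd' -> no
  Pos 9: window 'cd' -> no
  Pos 10: window 'd' -> no
Total matches: 0

0


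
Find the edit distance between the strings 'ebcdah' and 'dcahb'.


Building DP table for s1='ebcdah' (len 6) and s2='dcahb' (len 5):
       d  c  a  h  b
    0  1  2  3  4  5
  e 1  1  2  3  4  5
  b 2  2  2  3  4  4
  c 3  3  2  3  4  5
  d 4  3  3  3  4  5
  a 5  4  4  3  4  5
  h 6  5  5  4  3  4
Edit distance = dp[6][5] = 4

4


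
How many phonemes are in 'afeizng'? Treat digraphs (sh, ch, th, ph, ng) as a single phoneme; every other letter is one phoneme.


Parsing 'afeizng' greedily, digraphs first:
  'a' -> vowel phoneme (phonemes so far: 1)
  'f' -> consonant phoneme (phonemes so far: 2)
  'e' -> vowel phoneme (phonemes so far: 3)
  'i' -> vowel phoneme (phonemes so far: 4)
  'z' -> consonant phoneme (phonemes so far: 5)
  'ng' -> digraph (1 consonant phoneme) (phonemes so far: 6)
Total phonemes: 6

6


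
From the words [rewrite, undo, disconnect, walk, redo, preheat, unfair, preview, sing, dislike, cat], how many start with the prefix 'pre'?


Checking each word for prefix 'pre':
  'rewrite' -> no (count: 0)
  'undo' -> no (count: 0)
  'disconnect' -> no (count: 0)
  'walk' -> no (count: 0)
  'redo' -> no (count: 0)
  'preheat' -> YES, starts with 'pre' (count: 1)
  'unfair' -> no (count: 1)
  'preview' -> YES, starts with 'pre' (count: 2)
  'sing' -> no (count: 2)
  'dislike' -> no (count: 2)
  'cat' -> no (count: 2)
Total with prefix 'pre': 2

2


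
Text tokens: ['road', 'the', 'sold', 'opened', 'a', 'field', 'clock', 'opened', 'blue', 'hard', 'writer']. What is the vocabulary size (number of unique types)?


Listing all tokens and tracking unique types:
  Token 1: 'road' -> NEW (unique so far: 1)
  Token 2: 'the' -> NEW (unique so far: 2)
  Token 3: 'sold' -> NEW (unique so far: 3)
  Token 4: 'opened' -> NEW (unique so far: 4)
  Token 5: 'a' -> NEW (unique so far: 5)
  Token 6: 'field' -> NEW (unique so far: 6)
  Token 7: 'clock' -> NEW (unique so far: 7)
  Token 8: 'opened' -> duplicate (unique so far: 7)
  Token 9: 'blue' -> NEW (unique so far: 8)
  Token 10: 'hard' -> NEW (unique so far: 9)
  Token 11: 'writer' -> NEW (unique so far: 10)
Unique types: ('a', 'blue', 'clock', 'field', 'hard', 'opened', 'road', 'sold', 'the', 'writer')
Vocabulary size: 10

10


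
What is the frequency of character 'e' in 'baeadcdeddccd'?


Scanning 'baeadcdeddccd' for 'e':
  Position 2: 'e' -> MATCH (count: 1)
  Position 7: 'e' -> MATCH (count: 2)
Total occurrences of 'e': 2

2


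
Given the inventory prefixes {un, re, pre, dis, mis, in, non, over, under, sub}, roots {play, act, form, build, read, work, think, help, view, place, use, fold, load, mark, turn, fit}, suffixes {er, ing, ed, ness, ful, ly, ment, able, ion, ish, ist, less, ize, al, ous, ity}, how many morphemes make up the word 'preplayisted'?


Segmenting 'preplayisted' against the inventory:
  'pre' -> prefix (morpheme 1)
  'play' -> root (morpheme 2)
  'ist' -> suffix (morpheme 3)
  'ed' -> suffix (morpheme 4)
Total morphemes: 4

4


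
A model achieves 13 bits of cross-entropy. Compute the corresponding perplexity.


Perplexity formula: PP = 2^H
H = 13
PP = 2^13
PP = 2^13 = 8192

8192


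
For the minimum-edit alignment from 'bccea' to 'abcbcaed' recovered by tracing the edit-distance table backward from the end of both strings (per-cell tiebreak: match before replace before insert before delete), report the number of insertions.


Edit distance = 4. Backtracking from cell (5, 8) with preference match > replace > insert > delete,
then listing the resulting alignment 'bccea' -> 'abcbcaed' left to right:
  Step 1: insert 'a' [insertion #1]
  Step 2: keep 'b'
  Step 3: keep 'c'
  Step 4: insert 'b' [insertion #2]
  Step 5: keep 'c'
  Step 6: insert 'a' [insertion #3]
  Step 7: keep 'e'
  Step 8: replace a->d
Total insertions: 3

3


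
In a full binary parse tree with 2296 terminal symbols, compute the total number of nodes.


Leaf nodes (terminals): 2296
Internal nodes = n - 1 = 2296 - 1 = 2295
Total = leaves + internal = 2296 + 2295 = 4591

4591


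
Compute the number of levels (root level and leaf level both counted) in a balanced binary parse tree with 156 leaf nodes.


In a balanced binary tree with n leaves the deepest leaf is ceil(log2(n)) edges below the root,
so counting node levels inclusive of root and leaves gives ceil(log2(n)) + 1 levels.
log2(156) = 7.2854
ceil(7.2854) = 8
levels = 8 + 1 = 9

9


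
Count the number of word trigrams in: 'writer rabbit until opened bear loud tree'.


Word trigrams from [7] words:
  Trigram 1: (writer rabbit until)
  Trigram 2: (rabbit until opened)
  Trigram 3: (until opened bear)
  Trigram 4: (opened bear loud)
  Trigram 5: (bear loud tree)
Total word trigrams: 7 - 2 = 5

5


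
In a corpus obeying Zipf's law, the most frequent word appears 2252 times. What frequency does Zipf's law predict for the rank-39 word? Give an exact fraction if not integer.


Zipf's law: freq(rank) = f1 / rank
f1 = 2252, rank = 39
freq = 2252 / 39
GCD(2252, 39) = 1
Simplified: 2252/39

2252/39


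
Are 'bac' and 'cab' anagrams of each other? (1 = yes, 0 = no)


Sort characters of 'bac': 'abc'
Sort characters of 'cab': 'abc'
Sorted forms match -> they ARE anagrams
Result: 1

1


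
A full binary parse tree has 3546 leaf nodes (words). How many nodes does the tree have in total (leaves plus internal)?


Leaf nodes (terminals): 3546
Internal nodes = n - 1 = 3546 - 1 = 3545
Total = leaves + internal = 3546 + 3545 = 7091

7091


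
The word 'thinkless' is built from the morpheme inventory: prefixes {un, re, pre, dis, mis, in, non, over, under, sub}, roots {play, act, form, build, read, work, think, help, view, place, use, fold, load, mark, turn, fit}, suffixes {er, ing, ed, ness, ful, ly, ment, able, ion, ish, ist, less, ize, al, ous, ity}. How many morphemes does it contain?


Segmenting 'thinkless' against the inventory:
  'think' -> root (morpheme 1)
  'less' -> suffix (morpheme 2)
Total morphemes: 2

2


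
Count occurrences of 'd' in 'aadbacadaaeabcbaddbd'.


Scanning 'aadbacadaaeabcbaddbd' for 'd':
  Position 2: 'd' -> MATCH (count: 1)
  Position 7: 'd' -> MATCH (count: 2)
  Position 16: 'd' -> MATCH (count: 3)
  Position 17: 'd' -> MATCH (count: 4)
  Position 19: 'd' -> MATCH (count: 5)
Total occurrences of 'd': 5

5


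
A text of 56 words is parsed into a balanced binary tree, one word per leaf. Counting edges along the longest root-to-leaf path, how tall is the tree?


In a balanced binary tree with n leaves the deepest leaf is ceil(log2(n)) edges below the root.
log2(56) = 5.8074
ceil(5.8074) = 6
height (edges) = 6

6


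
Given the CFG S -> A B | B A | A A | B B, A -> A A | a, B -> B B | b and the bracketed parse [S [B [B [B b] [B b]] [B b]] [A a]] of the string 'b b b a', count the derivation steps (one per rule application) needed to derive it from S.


Every bracketed nonterminal node [X ...] in the tree is produced by exactly one rule application.
Reading the tree off as a leftmost derivation:
  Step 1: S  =>  B A   (applied S -> B A)
  Step 2: B A  =>  B B A   (applied B -> B B)
  Step 3: B B A  =>  B B B A   (applied B -> B B)
  Step 4: B B B A  =>  b B B A   (applied B -> b)
  Step 5: b B B A  =>  b b B A   (applied B -> b)
  Step 6: b b B A  =>  b b b A   (applied B -> b)
  Step 7: b b b A  =>  b b b a   (applied A -> a)
Final yield: b b b a
Total rewrite steps: 7

7


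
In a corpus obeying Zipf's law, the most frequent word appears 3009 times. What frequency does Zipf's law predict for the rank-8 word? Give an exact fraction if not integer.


Zipf's law: freq(rank) = f1 / rank
f1 = 3009, rank = 8
freq = 3009 / 8
GCD(3009, 8) = 1
Simplified: 3009/8

3009/8


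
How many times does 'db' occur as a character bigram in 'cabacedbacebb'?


Scanning 'cabacedbacebb' for bigram 'db':
  Position 0: 'ca' -> no
  Position 1: 'ab' -> no
  Position 2: 'ba' -> no
  Position 3: 'ac' -> no
  Position 4: 'ce' -> no
  Position 5: 'ed' -> no
  Position 6: 'db' -> MATCH
  Position 7: 'ba' -> no
  Position 8: 'ac' -> no
  Position 9: 'ce' -> no
  Position 10: 'eb' -> no
  Position 11: 'bb' -> no
Total matches: 1

1


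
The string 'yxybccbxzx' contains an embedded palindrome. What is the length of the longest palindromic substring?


Scanning 'yxybccbxzx' for palindromic substrings.
Substring at positions 3-6: 'bccb'.
Check: reverse('bccb') = 'bccb' -> palindrome confirmed.
Neighbouring characters ('y' / 'x') break symmetry, so it cannot extend further.
No longer palindromic substring exists; longest length = 4

4


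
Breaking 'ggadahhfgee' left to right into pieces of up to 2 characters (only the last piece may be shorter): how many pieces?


'ggadahhfgee' has 11 characters.
Chunking with max size 2:
  Chunk 1: 'gg' (positions 0-1)
  Chunk 2: 'ad' (positions 2-3)
  Chunk 3: 'ah' (positions 4-5)
  Chunk 4: 'hf' (positions 6-7)
  Chunk 5: 'ge' (positions 8-9)
  Chunk 6: 'e' (positions 10-10)
Total chunks: ceil(11 / 2) = 6

6


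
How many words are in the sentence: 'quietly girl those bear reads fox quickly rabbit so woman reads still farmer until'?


Counting words by splitting on spaces:
  Word 1: 'quietly'
  Word 2: 'girl'
  Word 3: 'those'
  Word 4: 'bear'
  Word 5: 'reads'
  Word 6: 'fox'
  Word 7: 'quickly'
  Word 8: 'rabbit'
  Word 9: 'so'
  Word 10: 'woman'
  Word 11: 'reads'
  Word 12: 'still'
  Word 13: 'farmer'
  Word 14: 'until'
Total words: 14

14


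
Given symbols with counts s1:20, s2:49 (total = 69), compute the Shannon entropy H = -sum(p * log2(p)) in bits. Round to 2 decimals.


Computing entropy H = -sum(p_i * log2(p_i)):
  s1: p = 20/69 = 0.2899, -p*log2(p) = 0.5179
  s2: p = 49/69 = 0.7101, -p*log2(p) = 0.3507
H = sum of terms = 0.8686
Rounded to 2 decimals: 0.87

0.87


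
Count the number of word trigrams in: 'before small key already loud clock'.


Word trigrams from [6] words:
  Trigram 1: (before small key)
  Trigram 2: (small key already)
  Trigram 3: (key already loud)
  Trigram 4: (already loud clock)
Total word trigrams: 6 - 2 = 4

4


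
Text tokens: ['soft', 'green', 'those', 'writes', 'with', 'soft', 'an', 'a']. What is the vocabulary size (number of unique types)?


Listing all tokens and tracking unique types:
  Token 1: 'soft' -> NEW (unique so far: 1)
  Token 2: 'green' -> NEW (unique so far: 2)
  Token 3: 'those' -> NEW (unique so far: 3)
  Token 4: 'writes' -> NEW (unique so far: 4)
  Token 5: 'with' -> NEW (unique so far: 5)
  Token 6: 'soft' -> duplicate (unique so far: 5)
  Token 7: 'an' -> NEW (unique so far: 6)
  Token 8: 'a' -> NEW (unique so far: 7)
Unique types: ('a', 'an', 'green', 'soft', 'those', 'with', 'writes')
Vocabulary size: 7

7


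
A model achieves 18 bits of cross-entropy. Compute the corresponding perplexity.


Perplexity formula: PP = 2^H
H = 18
PP = 2^18
PP = 2^18 = 262144

262144


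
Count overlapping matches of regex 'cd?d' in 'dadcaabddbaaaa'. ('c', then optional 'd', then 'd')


Pattern: cd?d means 'c', then optional 'd', then 'd'.
Scanning 'dadcaabddbaaaa' position-by-position:
  Pos 0: window 'dad' -> no
  Pos 1: window 'adc' -> no
  Pos 2: window 'dca' -> no
  Pos 3: window 'caa' -> no
  Pos 4: window 'aab' -> no
  Pos 5: window 'abd' -> no
  Pos 6: window 'bdd' -> no
  Pos 7: window 'ddb' -> no
  Pos 8: window 'dba' -> no
  Pos 9: window 'baa' -> no
  Pos 10: window 'aaa' -> no
  Pos 11: window 'aaa' -> no
  Pos 12: window 'aa' -> no
  Pos 13: window 'a' -> no
Total matches: 0

0


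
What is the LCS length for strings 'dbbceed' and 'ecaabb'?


DP table for LCS of 'dbbceed' and 'ecaabb':
       e  c  a  a  b  b
    0  0  0  0  0  0  0
  d 0  0  0  0  0  0  0
  b 0  0  0  0  0  1  1
  b 0  0  0  0  0  1  2
  c 0  0  1  1  1  1  2
  e 0  1  1  1  1  1  2
  e 0  1  1  1  1  1  2
  d 0  1  1  1  1  1  2
LCS: 'bb'
LCS length = 2

2


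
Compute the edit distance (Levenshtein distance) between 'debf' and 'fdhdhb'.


Building DP table for s1='debf' (len 4) and s2='fdhdhb' (len 6):
       f  d  h  d  h  b
    0  1  2  3  4  5  6
  d 1  1  1  2  3  4  5
  e 2  2  2  2  3  4  5
  b 3  3  3  3  3  4  4
  f 4  3  4  4  4  4  5
Edit distance = dp[4][6] = 5

5


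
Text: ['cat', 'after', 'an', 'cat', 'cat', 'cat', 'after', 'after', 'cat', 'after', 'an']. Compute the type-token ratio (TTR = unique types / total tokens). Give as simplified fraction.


Tokens: 11
Unique types: ('after', 'an', 'cat') = 3
TTR = 3/11
Already in lowest terms.

3/11


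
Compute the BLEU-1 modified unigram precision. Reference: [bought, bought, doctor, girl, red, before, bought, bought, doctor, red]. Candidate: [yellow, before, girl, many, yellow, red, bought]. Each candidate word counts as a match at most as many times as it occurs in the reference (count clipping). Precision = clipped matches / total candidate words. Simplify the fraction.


Reference word counts: {'before': 1, 'bought': 4, 'doctor': 2, 'girl': 1, 'red': 2}
Checking each candidate word (with clipping):
  'yellow' -> not in reference -> no match (matches: 0)
  'before' -> in reference (ref count 1, used 1/1) -> match (matches: 1)
  'girl' -> in reference (ref count 1, used 1/1) -> match (matches: 2)
  'many' -> not in reference -> no match (matches: 2)
  'yellow' -> not in reference -> no match (matches: 2)
  'red' -> in reference (ref count 2, used 1/2) -> match (matches: 3)
  'bought' -> in reference (ref count 4, used 1/4) -> match (matches: 4)
Clipped matches: 4, Candidate length: 7
Precision = 4/7

4/7


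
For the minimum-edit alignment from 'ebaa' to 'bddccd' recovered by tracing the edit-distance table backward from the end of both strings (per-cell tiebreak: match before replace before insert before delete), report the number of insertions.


Edit distance = 6. Backtracking from cell (4, 6) with preference match > replace > insert > delete,
then listing the resulting alignment 'ebaa' -> 'bddccd' left to right:
  Step 1: insert 'b' [insertion #1]
  Step 2: insert 'd' [insertion #2]
  Step 3: replace e->d
  Step 4: replace b->c
  Step 5: replace a->c
  Step 6: replace a->d
Total insertions: 2

2


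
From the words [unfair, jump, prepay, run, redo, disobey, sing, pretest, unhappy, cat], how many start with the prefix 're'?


Checking each word for prefix 're':
  'unfair' -> no (count: 0)
  'jump' -> no (count: 0)
  'prepay' -> no (count: 0)
  'run' -> no (count: 0)
  'redo' -> YES, starts with 're' (count: 1)
  'disobey' -> no (count: 1)
  'sing' -> no (count: 1)
  'pretest' -> no (count: 1)
  'unhappy' -> no (count: 1)
  'cat' -> no (count: 1)
Total with prefix 're': 1

1


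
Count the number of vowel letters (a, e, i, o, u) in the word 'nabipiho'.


Scanning each character of 'nabipiho':
  Position 1: 'n' -> consonant (running count: 0)
  Position 2: 'a' -> vowel (running count: 1)
  Position 3: 'b' -> consonant (running count: 1)
  Position 4: 'i' -> vowel (running count: 2)
  Position 5: 'p' -> consonant (running count: 2)
  Position 6: 'i' -> vowel (running count: 3)
  Position 7: 'h' -> consonant (running count: 3)
  Position 8: 'o' -> vowel (running count: 4)
Total vowels: 4

4


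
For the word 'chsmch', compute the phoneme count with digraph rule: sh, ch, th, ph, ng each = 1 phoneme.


Parsing 'chsmch' greedily, digraphs first:
  'ch' -> digraph (1 consonant phoneme) (phonemes so far: 1)
  's' -> consonant phoneme (phonemes so far: 2)
  'm' -> consonant phoneme (phonemes so far: 3)
  'ch' -> digraph (1 consonant phoneme) (phonemes so far: 4)
Total phonemes: 4

4


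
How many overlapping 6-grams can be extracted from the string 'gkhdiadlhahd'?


String 'gkhdiadlhahd' has length L = 12.
Number of overlapping n-grams = L - n + 1
Substituting: 12 - 6 + 1 = 7

7


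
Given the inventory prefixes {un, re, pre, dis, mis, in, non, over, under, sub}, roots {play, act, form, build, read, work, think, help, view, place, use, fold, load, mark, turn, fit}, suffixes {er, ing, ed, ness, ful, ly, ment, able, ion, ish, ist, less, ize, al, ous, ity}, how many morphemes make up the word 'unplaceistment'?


Segmenting 'unplaceistment' against the inventory:
  'un' -> prefix (morpheme 1)
  'place' -> root (morpheme 2)
  'ist' -> suffix (morpheme 3)
  'ment' -> suffix (morpheme 4)
Total morphemes: 4

4


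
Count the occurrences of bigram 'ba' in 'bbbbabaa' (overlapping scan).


Scanning 'bbbbabaa' for bigram 'ba':
  Position 0: 'bb' -> no
  Position 1: 'bb' -> no
  Position 2: 'bb' -> no
  Position 3: 'ba' -> MATCH
  Position 4: 'ab' -> no
  Position 5: 'ba' -> MATCH
  Position 6: 'aa' -> no
Total matches: 2

2


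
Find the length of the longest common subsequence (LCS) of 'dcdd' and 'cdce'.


DP table for LCS of 'dcdd' and 'cdce':
       c  d  c  e
    0  0  0  0  0
  d 0  0  1  1  1
  c 0  1  1  2  2
  d 0  1  2  2  2
  d 0  1  2  2  2
LCS: 'dc'
LCS length = 2

2


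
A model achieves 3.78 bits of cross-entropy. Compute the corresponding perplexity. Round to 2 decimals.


Perplexity formula: PP = 2^H
H = 3.78
PP = 2^3.78
Decompose: 2^3.78 = 2^3 * 2^0.78
2^3 = 8, 2^0.78 ~ 1.7171309
PP ~ 8 * 1.7171309 = 13.7370472
Rounded to 2 decimals: 13.74

13.74


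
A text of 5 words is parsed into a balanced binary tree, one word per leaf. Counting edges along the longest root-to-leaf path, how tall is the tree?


In a balanced binary tree with n leaves the deepest leaf is ceil(log2(n)) edges below the root.
log2(5) = 2.3219
ceil(2.3219) = 3
height (edges) = 3

3


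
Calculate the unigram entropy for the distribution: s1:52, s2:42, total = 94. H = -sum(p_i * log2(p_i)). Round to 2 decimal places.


Computing entropy H = -sum(p_i * log2(p_i)):
  s1: p = 52/94 = 0.5532, -p*log2(p) = 0.4725
  s2: p = 42/94 = 0.4468, -p*log2(p) = 0.5193
H = sum of terms = 0.9918
Rounded to 2 decimals: 0.99

0.99


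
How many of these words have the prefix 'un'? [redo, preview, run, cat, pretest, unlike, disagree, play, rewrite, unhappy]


Checking each word for prefix 'un':
  'redo' -> no (count: 0)
  'preview' -> no (count: 0)
  'run' -> no (count: 0)
  'cat' -> no (count: 0)
  'pretest' -> no (count: 0)
  'unlike' -> YES, starts with 'un' (count: 1)
  'disagree' -> no (count: 1)
  'play' -> no (count: 1)
  'rewrite' -> no (count: 1)
  'unhappy' -> YES, starts with 'un' (count: 2)
Total with prefix 'un': 2

2


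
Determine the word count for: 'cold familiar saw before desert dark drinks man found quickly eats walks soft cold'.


Counting words by splitting on spaces:
  Word 1: 'cold'
  Word 2: 'familiar'
  Word 3: 'saw'
  Word 4: 'before'
  Word 5: 'desert'
  Word 6: 'dark'
  Word 7: 'drinks'
  Word 8: 'man'
  Word 9: 'found'
  Word 10: 'quickly'
  Word 11: 'eats'
  Word 12: 'walks'
  Word 13: 'soft'
  Word 14: 'cold'
Total words: 14

14


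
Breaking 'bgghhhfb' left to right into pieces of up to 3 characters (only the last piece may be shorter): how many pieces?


'bgghhhfb' has 8 characters.
Chunking with max size 3:
  Chunk 1: 'bgg' (positions 0-2)
  Chunk 2: 'hhh' (positions 3-5)
  Chunk 3: 'fb' (positions 6-7)
Total chunks: ceil(8 / 3) = 3

3


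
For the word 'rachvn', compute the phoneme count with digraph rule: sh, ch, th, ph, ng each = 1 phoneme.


Parsing 'rachvn' greedily, digraphs first:
  'r' -> consonant phoneme (phonemes so far: 1)
  'a' -> vowel phoneme (phonemes so far: 2)
  'ch' -> digraph (1 consonant phoneme) (phonemes so far: 3)
  'v' -> consonant phoneme (phonemes so far: 4)
  'n' -> consonant phoneme (phonemes so far: 5)
Total phonemes: 5

5


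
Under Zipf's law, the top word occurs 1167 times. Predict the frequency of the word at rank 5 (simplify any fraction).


Zipf's law: freq(rank) = f1 / rank
f1 = 1167, rank = 5
freq = 1167 / 5
GCD(1167, 5) = 1
Simplified: 1167/5

1167/5


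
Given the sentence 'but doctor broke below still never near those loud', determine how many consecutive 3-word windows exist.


Word trigrams from [9] words:
  Trigram 1: (but doctor broke)
  Trigram 2: (doctor broke below)
  Trigram 3: (broke below still)
  Trigram 4: (below still never)
  Trigram 5: (still never near)
  Trigram 6: (never near those)
  Trigram 7: (near those loud)
Total word trigrams: 9 - 2 = 7

7


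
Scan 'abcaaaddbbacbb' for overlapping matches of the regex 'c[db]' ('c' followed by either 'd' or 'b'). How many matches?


Pattern: c[db] means 'c' followed by either 'd' or 'b'.
Scanning 'abcaaaddbbacbb' position-by-position:
  Pos 0: window 'ab' -> no
  Pos 1: window 'bc' -> no
  Pos 2: window 'ca' -> no
  Pos 3: window 'aa' -> no
  Pos 4: window 'aa' -> no
  Pos 5: window 'ad' -> no
  Pos 6: window 'dd' -> no
  Pos 7: window 'db' -> no
  Pos 8: window 'bb' -> no
  Pos 9: window 'ba' -> no
  Pos 10: window 'ac' -> no
  Pos 11: window 'cb' -> MATCH
  Pos 12: window 'bb' -> no
  Pos 13: window 'b' -> no
Total matches: 1

1


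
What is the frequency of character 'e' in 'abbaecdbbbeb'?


Scanning 'abbaecdbbbeb' for 'e':
  Position 4: 'e' -> MATCH (count: 1)
  Position 10: 'e' -> MATCH (count: 2)
Total occurrences of 'e': 2

2


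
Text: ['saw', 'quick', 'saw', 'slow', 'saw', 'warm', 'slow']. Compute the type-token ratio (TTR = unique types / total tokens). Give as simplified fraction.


Tokens: 7
Unique types: ('quick', 'saw', 'slow', 'warm') = 4
TTR = 4/7
Already in lowest terms.

4/7


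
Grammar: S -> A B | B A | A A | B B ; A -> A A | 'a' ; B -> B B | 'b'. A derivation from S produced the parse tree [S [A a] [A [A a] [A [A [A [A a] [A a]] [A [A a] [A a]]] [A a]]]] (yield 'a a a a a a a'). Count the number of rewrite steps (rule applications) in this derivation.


Every bracketed nonterminal node [X ...] in the tree is produced by exactly one rule application.
Reading the tree off as a leftmost derivation:
  Step 1: S  =>  A A   (applied S -> A A)
  Step 2: A A  =>  a A   (applied A -> a)
  Step 3: a A  =>  a A A   (applied A -> A A)
  Step 4: a A A  =>  a a A   (applied A -> a)
  Step 5: a a A  =>  a a A A   (applied A -> A A)
  Step 6: a a A A  =>  a a A A A   (applied A -> A A)
  Step 7: a a A A A  =>  a a A A A A   (applied A -> A A)
  Step 8: a a A A A A  =>  a a a A A A   (applied A -> a)
  Step 9: a a a A A A  =>  a a a a A A   (applied A -> a)
  Step 10: a a a a A A  =>  a a a a A A A   (applied A -> A A)
  Step 11: a a a a A A A  =>  a a a a a A A   (applied A -> a)
  Step 12: a a a a a A A  =>  a a a a a a A   (applied A -> a)
  Step 13: a a a a a a A  =>  a a a a a a a   (applied A -> a)
Final yield: a a a a a a a
Total rewrite steps: 13

13


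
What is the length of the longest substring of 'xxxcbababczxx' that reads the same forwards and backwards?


Scanning 'xxxcbababczxx' for palindromic substrings.
Substring at positions 3-9: 'cbababc'.
Check: reverse('cbababc') = 'cbababc' -> palindrome confirmed.
Neighbouring characters ('x' / 'z') break symmetry, so it cannot extend further.
No longer palindromic substring exists; longest length = 7

7


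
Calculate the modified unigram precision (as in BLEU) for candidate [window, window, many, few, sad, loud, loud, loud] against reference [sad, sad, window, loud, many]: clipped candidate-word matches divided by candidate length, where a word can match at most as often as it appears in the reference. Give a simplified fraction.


Reference word counts: {'loud': 1, 'many': 1, 'sad': 2, 'window': 1}
Checking each candidate word (with clipping):
  'window' -> in reference (ref count 1, used 1/1) -> match (matches: 1)
  'window' -> ref count 1 already used up (1/1) -> clipped, no match (matches: 1)
  'many' -> in reference (ref count 1, used 1/1) -> match (matches: 2)
  'few' -> not in reference -> no match (matches: 2)
  'sad' -> in reference (ref count 2, used 1/2) -> match (matches: 3)
  'loud' -> in reference (ref count 1, used 1/1) -> match (matches: 4)
  'loud' -> ref count 1 already used up (1/1) -> clipped, no match (matches: 4)
  'loud' -> ref count 1 already used up (1/1) -> clipped, no match (matches: 4)
Clipped matches: 4, Candidate length: 8
Precision = 4/8 = 1/2

1/2
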